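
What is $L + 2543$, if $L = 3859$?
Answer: $6402$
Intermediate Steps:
$L + 2543 = 3859 + 2543 = 6402$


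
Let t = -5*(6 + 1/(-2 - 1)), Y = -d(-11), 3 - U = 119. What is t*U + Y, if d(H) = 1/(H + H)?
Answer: 216923/66 ≈ 3286.7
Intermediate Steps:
U = -116 (U = 3 - 1*119 = 3 - 119 = -116)
d(H) = 1/(2*H)
Y = 1/22 (Y = -1/(2*(-11)) = -(-1)/(2*11) = -1*(-1/22) = 1/22 ≈ 0.045455)
t = -85/3 (t = -5*(6 + 1/(-3)) = -5*(6 - ⅓) = -5*17/3 = -85/3 ≈ -28.333)
t*U + Y = -85/3*(-116) + 1/22 = 9860/3 + 1/22 = 216923/66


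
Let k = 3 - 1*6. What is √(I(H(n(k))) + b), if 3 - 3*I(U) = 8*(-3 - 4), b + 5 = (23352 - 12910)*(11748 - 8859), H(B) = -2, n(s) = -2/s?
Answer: √271502574/3 ≈ 5492.4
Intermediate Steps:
k = -3 (k = 3 - 6 = -3)
b = 30166933 (b = -5 + (23352 - 12910)*(11748 - 8859) = -5 + 10442*2889 = -5 + 30166938 = 30166933)
I(U) = 59/3 (I(U) = 1 - 8*(-3 - 4)/3 = 1 - 8*(-7)/3 = 1 - ⅓*(-56) = 1 + 56/3 = 59/3)
√(I(H(n(k))) + b) = √(59/3 + 30166933) = √(90500858/3) = √271502574/3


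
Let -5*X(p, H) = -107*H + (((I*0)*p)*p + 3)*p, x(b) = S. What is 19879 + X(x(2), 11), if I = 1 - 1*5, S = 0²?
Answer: 100572/5 ≈ 20114.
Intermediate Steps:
S = 0
x(b) = 0
I = -4 (I = 1 - 5 = -4)
X(p, H) = -3*p/5 + 107*H/5 (X(p, H) = -(-107*H + (((-4*0)*p)*p + 3)*p)/5 = -(-107*H + ((0*p)*p + 3)*p)/5 = -(-107*H + (0*p + 3)*p)/5 = -(-107*H + (0 + 3)*p)/5 = -(-107*H + 3*p)/5 = -3*p/5 + 107*H/5)
19879 + X(x(2), 11) = 19879 + (-⅗*0 + (107/5)*11) = 19879 + (0 + 1177/5) = 19879 + 1177/5 = 100572/5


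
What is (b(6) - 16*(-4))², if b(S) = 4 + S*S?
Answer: 10816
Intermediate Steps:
b(S) = 4 + S²
(b(6) - 16*(-4))² = ((4 + 6²) - 16*(-4))² = ((4 + 36) + 64)² = (40 + 64)² = 104² = 10816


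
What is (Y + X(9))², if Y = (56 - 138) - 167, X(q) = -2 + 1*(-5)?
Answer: 65536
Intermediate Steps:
X(q) = -7 (X(q) = -2 - 5 = -7)
Y = -249 (Y = -82 - 167 = -249)
(Y + X(9))² = (-249 - 7)² = (-256)² = 65536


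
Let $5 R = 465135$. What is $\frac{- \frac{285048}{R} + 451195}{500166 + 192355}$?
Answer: $\frac{13991010739}{21474383689} \approx 0.65152$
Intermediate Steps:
$R = 93027$ ($R = \frac{1}{5} \cdot 465135 = 93027$)
$\frac{- \frac{285048}{R} + 451195}{500166 + 192355} = \frac{- \frac{285048}{93027} + 451195}{500166 + 192355} = \frac{\left(-285048\right) \frac{1}{93027} + 451195}{692521} = \left(- \frac{95016}{31009} + 451195\right) \frac{1}{692521} = \frac{13991010739}{31009} \cdot \frac{1}{692521} = \frac{13991010739}{21474383689}$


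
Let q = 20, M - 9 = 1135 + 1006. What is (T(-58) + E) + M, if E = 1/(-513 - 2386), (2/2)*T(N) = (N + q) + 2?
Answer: 6128485/2899 ≈ 2114.0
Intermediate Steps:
M = 2150 (M = 9 + (1135 + 1006) = 9 + 2141 = 2150)
T(N) = 22 + N (T(N) = (N + 20) + 2 = (20 + N) + 2 = 22 + N)
E = -1/2899 (E = 1/(-2899) = -1/2899 ≈ -0.00034495)
(T(-58) + E) + M = ((22 - 58) - 1/2899) + 2150 = (-36 - 1/2899) + 2150 = -104365/2899 + 2150 = 6128485/2899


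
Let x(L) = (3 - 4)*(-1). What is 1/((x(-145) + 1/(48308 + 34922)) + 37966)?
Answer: 83230/3159993411 ≈ 2.6339e-5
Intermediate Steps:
x(L) = 1 (x(L) = -1*(-1) = 1)
1/((x(-145) + 1/(48308 + 34922)) + 37966) = 1/((1 + 1/(48308 + 34922)) + 37966) = 1/((1 + 1/83230) + 37966) = 1/(83231/83230 + 37966) = 1/(3159993411/83230) = 83230/3159993411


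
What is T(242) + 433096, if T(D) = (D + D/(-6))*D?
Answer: 1445698/3 ≈ 4.8190e+5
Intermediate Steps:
T(D) = 5*D²/6 (T(D) = (D + D*(-⅙))*D = (D - D/6)*D = (5*D/6)*D = 5*D²/6)
T(242) + 433096 = (⅚)*242² + 433096 = (⅚)*58564 + 433096 = 146410/3 + 433096 = 1445698/3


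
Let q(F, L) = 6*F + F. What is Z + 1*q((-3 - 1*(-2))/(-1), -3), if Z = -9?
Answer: -2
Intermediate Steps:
q(F, L) = 7*F
Z + 1*q((-3 - 1*(-2))/(-1), -3) = -9 + 1*(7*((-3 - 1*(-2))/(-1))) = -9 + 1*(7*((-3 + 2)*(-1))) = -9 + 1*(7*(-1*(-1))) = -9 + 1*(7*1) = -9 + 1*7 = -9 + 7 = -2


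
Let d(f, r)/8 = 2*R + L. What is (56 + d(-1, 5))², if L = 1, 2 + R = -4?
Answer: 1024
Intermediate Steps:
R = -6 (R = -2 - 4 = -6)
d(f, r) = -88 (d(f, r) = 8*(2*(-6) + 1) = 8*(-12 + 1) = 8*(-11) = -88)
(56 + d(-1, 5))² = (56 - 88)² = (-32)² = 1024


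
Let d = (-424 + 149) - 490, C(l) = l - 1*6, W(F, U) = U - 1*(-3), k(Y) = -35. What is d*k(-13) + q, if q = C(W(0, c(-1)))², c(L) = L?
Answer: 26791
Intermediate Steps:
W(F, U) = 3 + U (W(F, U) = U + 3 = 3 + U)
C(l) = -6 + l (C(l) = l - 6 = -6 + l)
d = -765 (d = -275 - 490 = -765)
q = 16 (q = (-6 + (3 - 1))² = (-6 + 2)² = (-4)² = 16)
d*k(-13) + q = -765*(-35) + 16 = 26775 + 16 = 26791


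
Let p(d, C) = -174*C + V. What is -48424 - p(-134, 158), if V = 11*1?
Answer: -20943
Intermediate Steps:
V = 11
p(d, C) = 11 - 174*C (p(d, C) = -174*C + 11 = 11 - 174*C)
-48424 - p(-134, 158) = -48424 - (11 - 174*158) = -48424 - (11 - 27492) = -48424 - 1*(-27481) = -48424 + 27481 = -20943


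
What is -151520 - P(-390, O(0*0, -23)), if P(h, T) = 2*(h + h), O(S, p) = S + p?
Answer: -149960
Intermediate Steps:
P(h, T) = 4*h (P(h, T) = 2*(2*h) = 4*h)
-151520 - P(-390, O(0*0, -23)) = -151520 - 4*(-390) = -151520 - 1*(-1560) = -151520 + 1560 = -149960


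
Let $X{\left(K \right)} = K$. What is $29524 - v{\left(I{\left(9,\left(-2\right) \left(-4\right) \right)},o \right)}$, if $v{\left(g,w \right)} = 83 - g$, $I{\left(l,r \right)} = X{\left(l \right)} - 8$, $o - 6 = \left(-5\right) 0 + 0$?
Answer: $29442$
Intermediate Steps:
$o = 6$ ($o = 6 + \left(\left(-5\right) 0 + 0\right) = 6 + \left(0 + 0\right) = 6 + 0 = 6$)
$I{\left(l,r \right)} = -8 + l$ ($I{\left(l,r \right)} = l - 8 = -8 + l$)
$29524 - v{\left(I{\left(9,\left(-2\right) \left(-4\right) \right)},o \right)} = 29524 - \left(83 - \left(-8 + 9\right)\right) = 29524 - \left(83 - 1\right) = 29524 - 82 = 29442$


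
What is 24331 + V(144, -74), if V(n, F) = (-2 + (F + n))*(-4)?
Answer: 24059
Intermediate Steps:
V(n, F) = 8 - 4*F - 4*n (V(n, F) = (-2 + F + n)*(-4) = 8 - 4*F - 4*n)
24331 + V(144, -74) = 24331 + (8 - 4*(-74) - 4*144) = 24331 + (8 + 296 - 576) = 24331 - 272 = 24059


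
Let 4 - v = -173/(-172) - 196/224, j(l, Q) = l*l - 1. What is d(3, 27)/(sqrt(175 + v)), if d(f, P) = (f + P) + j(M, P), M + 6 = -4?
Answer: 258*sqrt(5291666)/61531 ≈ 9.6454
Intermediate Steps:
M = -10 (M = -6 - 4 = -10)
j(l, Q) = -1 + l**2 (j(l, Q) = l**2 - 1 = -1 + l**2)
d(f, P) = 99 + P + f (d(f, P) = (f + P) + (-1 + (-10)**2) = (P + f) + (-1 + 100) = (P + f) + 99 = 99 + P + f)
v = 1331/344 (v = 4 - (-173/(-172) - 196/224) = 4 - (-173*(-1/172) - 196*1/224) = 4 - (173/172 - 7/8) = 4 - 1*45/344 = 4 - 45/344 = 1331/344 ≈ 3.8692)
d(3, 27)/(sqrt(175 + v)) = (99 + 27 + 3)/(sqrt(175 + 1331/344)) = 129/(sqrt(61531/344)) = 129/((sqrt(5291666)/172)) = 129*(2*sqrt(5291666)/61531) = 258*sqrt(5291666)/61531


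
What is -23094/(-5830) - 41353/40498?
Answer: 347086411/118051670 ≈ 2.9401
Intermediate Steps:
-23094/(-5830) - 41353/40498 = -23094*(-1/5830) - 41353*1/40498 = 11547/2915 - 41353/40498 = 347086411/118051670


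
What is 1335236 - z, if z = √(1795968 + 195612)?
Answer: 1335236 - 2*√497895 ≈ 1.3338e+6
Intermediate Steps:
z = 2*√497895 (z = √1991580 = 2*√497895 ≈ 1411.2)
1335236 - z = 1335236 - 2*√497895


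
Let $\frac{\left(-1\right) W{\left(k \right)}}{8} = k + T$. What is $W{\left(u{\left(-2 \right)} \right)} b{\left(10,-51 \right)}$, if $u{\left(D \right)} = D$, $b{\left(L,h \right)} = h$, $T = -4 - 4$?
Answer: $-4080$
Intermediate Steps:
$T = -8$ ($T = -4 - 4 = -8$)
$W{\left(k \right)} = 64 - 8 k$ ($W{\left(k \right)} = - 8 \left(k - 8\right) = - 8 \left(-8 + k\right) = 64 - 8 k$)
$W{\left(u{\left(-2 \right)} \right)} b{\left(10,-51 \right)} = \left(64 - -16\right) \left(-51\right) = \left(64 + 16\right) \left(-51\right) = 80 \left(-51\right) = -4080$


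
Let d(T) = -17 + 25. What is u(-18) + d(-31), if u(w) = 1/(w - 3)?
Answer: 167/21 ≈ 7.9524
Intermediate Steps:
u(w) = 1/(-3 + w)
d(T) = 8
u(-18) + d(-31) = 1/(-3 - 18) + 8 = 1/(-21) + 8 = -1/21 + 8 = 167/21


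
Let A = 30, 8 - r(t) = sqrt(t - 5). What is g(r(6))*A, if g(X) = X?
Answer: 210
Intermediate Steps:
r(t) = 8 - sqrt(-5 + t) (r(t) = 8 - sqrt(t - 5) = 8 - sqrt(-5 + t))
g(r(6))*A = (8 - sqrt(-5 + 6))*30 = (8 - sqrt(1))*30 = (8 - 1*1)*30 = (8 - 1)*30 = 7*30 = 210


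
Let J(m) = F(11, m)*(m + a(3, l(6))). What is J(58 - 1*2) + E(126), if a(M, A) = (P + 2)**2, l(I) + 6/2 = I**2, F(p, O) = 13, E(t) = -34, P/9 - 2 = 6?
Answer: 71882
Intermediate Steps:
P = 72 (P = 18 + 9*6 = 18 + 54 = 72)
l(I) = -3 + I**2
a(M, A) = 5476 (a(M, A) = (72 + 2)**2 = 74**2 = 5476)
J(m) = 71188 + 13*m (J(m) = 13*(m + 5476) = 13*(5476 + m) = 71188 + 13*m)
J(58 - 1*2) + E(126) = (71188 + 13*(58 - 1*2)) - 34 = (71188 + 13*(58 - 2)) - 34 = (71188 + 13*56) - 34 = (71188 + 728) - 34 = 71916 - 34 = 71882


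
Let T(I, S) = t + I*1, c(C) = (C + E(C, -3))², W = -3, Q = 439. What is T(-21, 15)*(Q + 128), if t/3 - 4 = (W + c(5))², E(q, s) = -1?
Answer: 282366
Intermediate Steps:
c(C) = (-1 + C)² (c(C) = (C - 1)² = (-1 + C)²)
t = 519 (t = 12 + 3*(-3 + (-1 + 5)²)² = 12 + 3*(-3 + 4²)² = 12 + 3*(-3 + 16)² = 12 + 3*13² = 12 + 3*169 = 12 + 507 = 519)
T(I, S) = 519 + I (T(I, S) = 519 + I*1 = 519 + I)
T(-21, 15)*(Q + 128) = (519 - 21)*(439 + 128) = 498*567 = 282366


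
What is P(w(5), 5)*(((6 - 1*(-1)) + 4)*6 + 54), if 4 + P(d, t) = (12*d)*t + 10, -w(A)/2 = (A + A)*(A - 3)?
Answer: -287280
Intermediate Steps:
w(A) = -4*A*(-3 + A) (w(A) = -2*(A + A)*(A - 3) = -2*2*A*(-3 + A) = -4*A*(-3 + A))
P(d, t) = 6 + 12*d*t (P(d, t) = -4 + ((12*d)*t + 10) = -4 + (12*d*t + 10) = -4 + (10 + 12*d*t) = 6 + 12*d*t)
P(w(5), 5)*(((6 - 1*(-1)) + 4)*6 + 54) = (6 + 12*(4*5*(3 - 1*5))*5)*(((6 - 1*(-1)) + 4)*6 + 54) = (6 + 12*(4*5*(3 - 5))*5)*(((6 + 1) + 4)*6 + 54) = (6 + 12*(4*5*(-2))*5)*((7 + 4)*6 + 54) = (6 + 12*(-40)*5)*(11*6 + 54) = (6 - 2400)*(66 + 54) = -2394*120 = -287280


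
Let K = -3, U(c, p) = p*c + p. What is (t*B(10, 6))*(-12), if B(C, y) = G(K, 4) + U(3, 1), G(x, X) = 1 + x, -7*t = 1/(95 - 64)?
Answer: 24/217 ≈ 0.11060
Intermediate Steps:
U(c, p) = p + c*p (U(c, p) = c*p + p = p + c*p)
t = -1/217 (t = -1/(7*(95 - 64)) = -⅐/31 = -⅐*1/31 = -1/217 ≈ -0.0046083)
B(C, y) = 2 (B(C, y) = (1 - 3) + 1*(1 + 3) = -2 + 1*4 = -2 + 4 = 2)
(t*B(10, 6))*(-12) = -1/217*2*(-12) = -2/217*(-12) = 24/217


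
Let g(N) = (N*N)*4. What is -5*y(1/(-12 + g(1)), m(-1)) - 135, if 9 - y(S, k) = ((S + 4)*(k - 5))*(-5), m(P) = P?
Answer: 1605/4 ≈ 401.25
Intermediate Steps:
g(N) = 4*N² (g(N) = N²*4 = 4*N²)
y(S, k) = 9 + 5*(-5 + k)*(4 + S) (y(S, k) = 9 - (S + 4)*(k - 5)*(-5) = 9 - (4 + S)*(-5 + k)*(-5) = 9 - (-5 + k)*(4 + S)*(-5) = 9 - (-5)*(-5 + k)*(4 + S) = 9 + 5*(-5 + k)*(4 + S))
-5*y(1/(-12 + g(1)), m(-1)) - 135 = -5*(-91 - 25/(-12 + 4*1²) + 20*(-1) + 5*(-1)/(-12 + 4*1²)) - 135 = -5*(-91 - 25/(-12 + 4*1) - 20 + 5*(-1)/(-12 + 4*1)) - 135 = -5*(-91 - 25/(-12 + 4) - 20 + 5*(-1)/(-12 + 4)) - 135 = -5*(-91 - 25/(-8) - 20 + 5*(-1)/(-8)) - 135 = -5*(-91 - 25*(-⅛) - 20 + 5*(-⅛)*(-1)) - 135 = -5*(-91 + 25/8 - 20 + 5/8) - 135 = -5*(-429/4) - 135 = 2145/4 - 135 = 1605/4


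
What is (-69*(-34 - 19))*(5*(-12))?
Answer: -219420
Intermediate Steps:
(-69*(-34 - 19))*(5*(-12)) = -69*(-53)*(-60) = 3657*(-60) = -219420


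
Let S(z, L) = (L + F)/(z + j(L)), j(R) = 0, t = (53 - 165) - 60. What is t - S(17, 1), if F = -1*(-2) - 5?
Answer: -2922/17 ≈ -171.88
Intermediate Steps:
t = -172 (t = -112 - 60 = -172)
F = -3 (F = 2 - 5 = -3)
S(z, L) = (-3 + L)/z (S(z, L) = (L - 3)/(z + 0) = (-3 + L)/z)
t - S(17, 1) = -172 - (-3 + 1)/17 = -172 - (-2)/17 = -172 - 1*(-2/17) = -172 + 2/17 = -2922/17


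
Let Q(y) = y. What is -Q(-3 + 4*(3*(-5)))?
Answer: 63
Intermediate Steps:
-Q(-3 + 4*(3*(-5))) = -(-3 + 4*(3*(-5))) = -(-3 + 4*(-15)) = -(-3 - 60) = -1*(-63) = 63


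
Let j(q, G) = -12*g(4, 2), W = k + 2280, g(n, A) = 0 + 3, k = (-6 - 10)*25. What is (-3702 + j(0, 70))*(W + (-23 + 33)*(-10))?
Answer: -6653640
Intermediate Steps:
k = -400 (k = -16*25 = -400)
g(n, A) = 3
W = 1880 (W = -400 + 2280 = 1880)
j(q, G) = -36 (j(q, G) = -12*3 = -36)
(-3702 + j(0, 70))*(W + (-23 + 33)*(-10)) = (-3702 - 36)*(1880 + (-23 + 33)*(-10)) = -3738*(1880 + 10*(-10)) = -3738*(1880 - 100) = -3738*1780 = -6653640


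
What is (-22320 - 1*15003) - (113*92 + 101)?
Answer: -47820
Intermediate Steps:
(-22320 - 1*15003) - (113*92 + 101) = (-22320 - 15003) - (10396 + 101) = -37323 - 1*10497 = -37323 - 10497 = -47820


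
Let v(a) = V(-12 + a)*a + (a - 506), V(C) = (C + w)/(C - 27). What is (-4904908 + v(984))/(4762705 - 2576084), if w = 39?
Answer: -9714238/4331985 ≈ -2.2424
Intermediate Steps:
V(C) = (39 + C)/(-27 + C) (V(C) = (C + 39)/(C - 27) = (39 + C)/(-27 + C))
v(a) = -506 + a + a*(27 + a)/(-39 + a) (v(a) = ((39 + (-12 + a))/(-27 + (-12 + a)))*a + (a - 506) = ((27 + a)/(-39 + a))*a + (-506 + a) = a*(27 + a)/(-39 + a) + (-506 + a) = -506 + a + a*(27 + a)/(-39 + a))
(-4904908 + v(984))/(4762705 - 2576084) = (-4904908 + 2*(9867 + 984² - 259*984)/(-39 + 984))/(4762705 - 2576084) = (-4904908 + 2*(9867 + 968256 - 254856)/945)/2186621 = (-4904908 + 2*(1/945)*723267)*(1/2186621) = (-4904908 + 160726/105)*(1/2186621) = -514854614/105*1/2186621 = -9714238/4331985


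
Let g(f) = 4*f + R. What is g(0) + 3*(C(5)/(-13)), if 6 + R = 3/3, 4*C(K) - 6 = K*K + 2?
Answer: -359/52 ≈ -6.9038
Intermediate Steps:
C(K) = 2 + K**2/4 (C(K) = 3/2 + (K*K + 2)/4 = 3/2 + (K**2 + 2)/4 = 3/2 + (2 + K**2)/4 = 3/2 + (1/2 + K**2/4) = 2 + K**2/4)
R = -5 (R = -6 + 3/3 = -6 + 3*(1/3) = -6 + 1 = -5)
g(f) = -5 + 4*f (g(f) = 4*f - 5 = -5 + 4*f)
g(0) + 3*(C(5)/(-13)) = (-5 + 4*0) + 3*((2 + (1/4)*5**2)/(-13)) = (-5 + 0) + 3*((2 + (1/4)*25)*(-1/13)) = -5 + 3*((2 + 25/4)*(-1/13)) = -5 + 3*((33/4)*(-1/13)) = -5 + 3*(-33/52) = -5 - 99/52 = -359/52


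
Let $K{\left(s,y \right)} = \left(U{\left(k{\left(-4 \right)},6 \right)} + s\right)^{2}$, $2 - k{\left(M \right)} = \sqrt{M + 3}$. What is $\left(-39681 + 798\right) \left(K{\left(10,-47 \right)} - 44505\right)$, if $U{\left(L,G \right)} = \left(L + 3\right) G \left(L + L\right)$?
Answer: $1463439471 + 770816592 i \approx 1.4634 \cdot 10^{9} + 7.7082 \cdot 10^{8} i$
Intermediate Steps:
$k{\left(M \right)} = 2 - \sqrt{3 + M}$ ($k{\left(M \right)} = 2 - \sqrt{M + 3} = 2 - \sqrt{3 + M}$)
$U{\left(L,G \right)} = 2 G L \left(3 + L\right)$ ($U{\left(L,G \right)} = \left(3 + L\right) G 2 L = G \left(3 + L\right) 2 L = 2 G L \left(3 + L\right)$)
$K{\left(s,y \right)} = \left(s + 12 \left(2 - i\right) \left(5 - i\right)\right)^{2}$ ($K{\left(s,y \right)} = \left(2 \cdot 6 \left(2 - \sqrt{3 - 4}\right) \left(3 + \left(2 - \sqrt{3 - 4}\right)\right) + s\right)^{2} = \left(2 \cdot 6 \left(2 - \sqrt{-1}\right) \left(3 + \left(2 - \sqrt{-1}\right)\right) + s\right)^{2} = \left(2 \cdot 6 \left(2 - i\right) \left(3 + \left(2 - i\right)\right) + s\right)^{2} = \left(2 \cdot 6 \left(2 - i\right) \left(5 - i\right) + s\right)^{2} = \left(12 \left(2 - i\right) \left(5 - i\right) + s\right)^{2} = \left(s + 12 \left(2 - i\right) \left(5 - i\right)\right)^{2}$)
$\left(-39681 + 798\right) \left(K{\left(10,-47 \right)} - 44505\right) = \left(-39681 + 798\right) \left(\left(108 + 10 - 84 i\right)^{2} - 44505\right) = - 38883 \left(\left(118 - 84 i\right)^{2} - 44505\right) = - 38883 \left(-44505 + \left(118 - 84 i\right)^{2}\right) = 1730487915 - 38883 \left(118 - 84 i\right)^{2}$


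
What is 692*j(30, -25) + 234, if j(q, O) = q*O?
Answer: -518766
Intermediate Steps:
j(q, O) = O*q
692*j(30, -25) + 234 = 692*(-25*30) + 234 = 692*(-750) + 234 = -519000 + 234 = -518766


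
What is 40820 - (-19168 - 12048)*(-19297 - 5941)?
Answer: -787788588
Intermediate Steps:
40820 - (-19168 - 12048)*(-19297 - 5941) = 40820 - (-31216)*(-25238) = 40820 - 1*787829408 = 40820 - 787829408 = -787788588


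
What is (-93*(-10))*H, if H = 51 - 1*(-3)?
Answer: 50220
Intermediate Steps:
H = 54 (H = 51 + 3 = 54)
(-93*(-10))*H = -93*(-10)*54 = 930*54 = 50220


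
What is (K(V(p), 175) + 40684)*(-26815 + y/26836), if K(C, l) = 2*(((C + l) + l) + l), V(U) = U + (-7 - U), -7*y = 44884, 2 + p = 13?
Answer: -7505571433360/6709 ≈ -1.1187e+9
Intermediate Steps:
p = 11 (p = -2 + 13 = 11)
y = -6412 (y = -⅐*44884 = -6412)
V(U) = -7
K(C, l) = 2*C + 6*l (K(C, l) = 2*((C + 2*l) + l) = 2*(C + 3*l) = 2*C + 6*l)
(K(V(p), 175) + 40684)*(-26815 + y/26836) = ((2*(-7) + 6*175) + 40684)*(-26815 - 6412/26836) = ((-14 + 1050) + 40684)*(-26815 - 6412*1/26836) = (1036 + 40684)*(-26815 - 1603/6709) = 41720*(-179903438/6709) = -7505571433360/6709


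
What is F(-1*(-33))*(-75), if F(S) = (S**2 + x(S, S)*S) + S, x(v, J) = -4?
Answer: -74250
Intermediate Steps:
F(S) = S**2 - 3*S (F(S) = (S**2 - 4*S) + S = S**2 - 3*S)
F(-1*(-33))*(-75) = ((-1*(-33))*(-3 - 1*(-33)))*(-75) = (33*(-3 + 33))*(-75) = (33*30)*(-75) = 990*(-75) = -74250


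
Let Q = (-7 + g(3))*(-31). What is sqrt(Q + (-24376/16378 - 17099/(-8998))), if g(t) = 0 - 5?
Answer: sqrt(2021982325969226962)/73684622 ≈ 19.298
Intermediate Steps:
g(t) = -5
Q = 372 (Q = (-7 - 5)*(-31) = -12*(-31) = 372)
sqrt(Q + (-24376/16378 - 17099/(-8998))) = sqrt(372 + (-24376/16378 - 17099/(-8998))) = sqrt(372 + (-24376*1/16378 - 17099*(-1/8998))) = sqrt(372 + (-12188/8189 + 17099/8998)) = sqrt(372 + 30356087/73684622) = sqrt(27441035471/73684622) = sqrt(2021982325969226962)/73684622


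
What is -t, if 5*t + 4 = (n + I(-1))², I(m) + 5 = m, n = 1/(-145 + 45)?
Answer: -321201/50000 ≈ -6.4240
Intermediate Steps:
n = -1/100 (n = 1/(-100) = -1/100 ≈ -0.010000)
I(m) = -5 + m
t = 321201/50000 (t = -⅘ + (-1/100 + (-5 - 1))²/5 = -⅘ + (-1/100 - 6)²/5 = -⅘ + (-601/100)²/5 = -⅘ + (⅕)*(361201/10000) = -⅘ + 361201/50000 = 321201/50000 ≈ 6.4240)
-t = -1*321201/50000 = -321201/50000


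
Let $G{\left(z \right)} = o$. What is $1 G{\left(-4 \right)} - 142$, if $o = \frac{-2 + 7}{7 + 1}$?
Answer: $- \frac{1131}{8} \approx -141.38$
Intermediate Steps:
$o = \frac{5}{8} \approx 0.625$
$G{\left(z \right)} = \frac{5}{8}$
$1 G{\left(-4 \right)} - 142 = 1 \cdot \frac{5}{8} - 142 = \frac{5}{8} - 142 = - \frac{1131}{8}$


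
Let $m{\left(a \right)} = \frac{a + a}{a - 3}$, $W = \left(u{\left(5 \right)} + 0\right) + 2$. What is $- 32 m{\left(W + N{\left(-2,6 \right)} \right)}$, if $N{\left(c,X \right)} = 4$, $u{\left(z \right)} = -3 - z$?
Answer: $- \frac{128}{5} \approx -25.6$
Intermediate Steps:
$W = -6$ ($W = \left(\left(-3 - 5\right) + 0\right) + 2 = \left(-8 + 0\right) + 2 = -8 + 2 = -6$)
$m{\left(a \right)} = \frac{2 a}{-3 + a}$
$- 32 m{\left(W + N{\left(-2,6 \right)} \right)} = - 32 \frac{2 \left(-6 + 4\right)}{-3 + \left(-6 + 4\right)} = - 32 \cdot 2 \left(-2\right) \frac{1}{-3 - 2} = - 32 \cdot 2 \left(-2\right) \frac{1}{-5} = - 32 \cdot 2 \left(-2\right) \left(- \frac{1}{5}\right) = \left(-32\right) \frac{4}{5} = - \frac{128}{5}$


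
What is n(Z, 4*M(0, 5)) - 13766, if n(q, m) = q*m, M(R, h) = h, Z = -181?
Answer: -17386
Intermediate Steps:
n(q, m) = m*q
n(Z, 4*M(0, 5)) - 13766 = (4*5)*(-181) - 13766 = 20*(-181) - 13766 = -3620 - 13766 = -17386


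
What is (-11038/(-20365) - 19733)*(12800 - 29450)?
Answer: 1338165518310/4073 ≈ 3.2855e+8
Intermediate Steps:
(-11038/(-20365) - 19733)*(12800 - 29450) = (-11038*(-1/20365) - 19733)*(-16650) = (11038/20365 - 19733)*(-16650) = -401851507/20365*(-16650) = 1338165518310/4073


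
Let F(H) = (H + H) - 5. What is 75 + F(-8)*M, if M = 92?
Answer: -1857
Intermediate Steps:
F(H) = -5 + 2*H (F(H) = 2*H - 5 = -5 + 2*H)
75 + F(-8)*M = 75 + (-5 + 2*(-8))*92 = 75 + (-5 - 16)*92 = 75 - 21*92 = 75 - 1932 = -1857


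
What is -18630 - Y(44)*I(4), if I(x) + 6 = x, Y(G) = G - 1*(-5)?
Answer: -18532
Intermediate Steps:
Y(G) = 5 + G (Y(G) = G + 5 = 5 + G)
I(x) = -6 + x
-18630 - Y(44)*I(4) = -18630 - (5 + 44)*(-6 + 4) = -18630 - 49*(-2) = -18630 - 1*(-98) = -18630 + 98 = -18532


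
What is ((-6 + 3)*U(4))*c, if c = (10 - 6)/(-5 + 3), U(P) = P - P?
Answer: 0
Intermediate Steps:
U(P) = 0
c = -2 (c = 4/(-2) = 4*(-½) = -2)
((-6 + 3)*U(4))*c = ((-6 + 3)*0)*(-2) = -3*0*(-2) = 0*(-2) = 0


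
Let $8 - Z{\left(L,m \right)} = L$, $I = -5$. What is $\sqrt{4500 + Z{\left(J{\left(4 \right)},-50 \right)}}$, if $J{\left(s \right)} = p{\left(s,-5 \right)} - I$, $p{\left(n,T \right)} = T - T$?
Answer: $\sqrt{4503} \approx 67.104$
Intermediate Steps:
$p{\left(n,T \right)} = 0$
$J{\left(s \right)} = 5$ ($J{\left(s \right)} = 0 - -5 = 0 + 5 = 5$)
$Z{\left(L,m \right)} = 8 - L$
$\sqrt{4500 + Z{\left(J{\left(4 \right)},-50 \right)}} = \sqrt{4500 + \left(8 - 5\right)} = \sqrt{4500 + 3} = \sqrt{4503}$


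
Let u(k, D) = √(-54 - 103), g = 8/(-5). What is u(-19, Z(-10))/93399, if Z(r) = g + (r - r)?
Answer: I*√157/93399 ≈ 0.00013416*I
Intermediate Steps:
g = -8/5 (g = 8*(-⅕) = -8/5 ≈ -1.6000)
Z(r) = -8/5 (Z(r) = -8/5 + (r - r) = -8/5 + 0 = -8/5)
u(k, D) = I*√157 (u(k, D) = √(-157) = I*√157)
u(-19, Z(-10))/93399 = (I*√157)/93399 = (I*√157)*(1/93399) = I*√157/93399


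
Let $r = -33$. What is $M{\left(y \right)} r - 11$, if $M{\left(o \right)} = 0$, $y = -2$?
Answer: $-11$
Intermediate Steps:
$M{\left(y \right)} r - 11 = 0 \left(-33\right) - 11 = 0 - 11 = -11$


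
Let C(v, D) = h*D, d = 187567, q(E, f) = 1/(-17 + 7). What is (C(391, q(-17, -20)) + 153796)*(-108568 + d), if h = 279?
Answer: 121475261319/10 ≈ 1.2148e+10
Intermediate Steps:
q(E, f) = -⅒ (q(E, f) = 1/(-10) = -⅒)
C(v, D) = 279*D
(C(391, q(-17, -20)) + 153796)*(-108568 + d) = (279*(-⅒) + 153796)*(-108568 + 187567) = (-279/10 + 153796)*78999 = (1537681/10)*78999 = 121475261319/10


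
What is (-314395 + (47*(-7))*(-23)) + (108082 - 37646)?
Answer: -236392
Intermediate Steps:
(-314395 + (47*(-7))*(-23)) + (108082 - 37646) = (-314395 - 329*(-23)) + 70436 = (-314395 + 7567) + 70436 = -306828 + 70436 = -236392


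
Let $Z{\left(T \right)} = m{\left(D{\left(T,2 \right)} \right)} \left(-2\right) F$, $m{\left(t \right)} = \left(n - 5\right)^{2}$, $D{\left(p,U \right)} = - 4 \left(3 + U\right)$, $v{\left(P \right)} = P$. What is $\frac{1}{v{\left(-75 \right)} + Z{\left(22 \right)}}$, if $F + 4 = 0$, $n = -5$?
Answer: $\frac{1}{725} \approx 0.0013793$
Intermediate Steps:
$F = -4$ ($F = -4 + 0 = -4$)
$D{\left(p,U \right)} = -12 - 4 U$
$m{\left(t \right)} = 100$ ($m{\left(t \right)} = \left(-5 - 5\right)^{2} = \left(-10\right)^{2} = 100$)
$Z{\left(T \right)} = 800$ ($Z{\left(T \right)} = 100 \left(-2\right) \left(-4\right) = \left(-200\right) \left(-4\right) = 800$)
$\frac{1}{v{\left(-75 \right)} + Z{\left(22 \right)}} = \frac{1}{-75 + 800} = \frac{1}{725}$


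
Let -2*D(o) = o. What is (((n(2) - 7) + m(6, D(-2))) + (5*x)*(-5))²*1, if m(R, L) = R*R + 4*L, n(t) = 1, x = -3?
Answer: 11881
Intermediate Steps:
D(o) = -o/2
m(R, L) = R² + 4*L
(((n(2) - 7) + m(6, D(-2))) + (5*x)*(-5))²*1 = (((1 - 7) + (6² + 4*(-½*(-2)))) + (5*(-3))*(-5))²*1 = ((-6 + (36 + 4*1)) - 15*(-5))²*1 = ((-6 + (36 + 4)) + 75)²*1 = ((-6 + 40) + 75)²*1 = (34 + 75)²*1 = 109²*1 = 11881*1 = 11881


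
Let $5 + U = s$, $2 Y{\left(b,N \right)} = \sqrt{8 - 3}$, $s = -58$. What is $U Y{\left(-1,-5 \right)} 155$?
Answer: $- \frac{9765 \sqrt{5}}{2} \approx -10918.0$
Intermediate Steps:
$Y{\left(b,N \right)} = \frac{\sqrt{5}}{2}$ ($Y{\left(b,N \right)} = \frac{\sqrt{8 - 3}}{2} = \frac{\sqrt{5}}{2}$)
$U = -63$ ($U = -5 - 58 = -63$)
$U Y{\left(-1,-5 \right)} 155 = - 63 \frac{\sqrt{5}}{2} \cdot 155 = - \frac{63 \sqrt{5}}{2} \cdot 155 = - \frac{9765 \sqrt{5}}{2}$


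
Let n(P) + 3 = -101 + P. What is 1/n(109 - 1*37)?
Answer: -1/32 ≈ -0.031250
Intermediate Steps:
n(P) = -104 + P (n(P) = -3 + (-101 + P) = -104 + P)
1/n(109 - 1*37) = 1/(-104 + (109 - 1*37)) = 1/(-104 + (109 - 37)) = 1/(-104 + 72) = 1/(-32) = -1/32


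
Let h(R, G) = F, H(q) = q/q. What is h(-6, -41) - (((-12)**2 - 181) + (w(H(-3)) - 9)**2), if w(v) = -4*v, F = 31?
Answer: -101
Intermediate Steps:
H(q) = 1
h(R, G) = 31
h(-6, -41) - (((-12)**2 - 181) + (w(H(-3)) - 9)**2) = 31 - (((-12)**2 - 181) + (-4*1 - 9)**2) = 31 - ((144 - 181) + (-4 - 9)**2) = 31 - (-37 + (-13)**2) = 31 - (-37 + 169) = 31 - 1*132 = 31 - 132 = -101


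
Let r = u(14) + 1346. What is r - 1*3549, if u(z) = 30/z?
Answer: -15406/7 ≈ -2200.9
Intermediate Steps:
r = 9437/7 (r = 30/14 + 1346 = 30*(1/14) + 1346 = 15/7 + 1346 = 9437/7 ≈ 1348.1)
r - 1*3549 = 9437/7 - 1*3549 = 9437/7 - 3549 = -15406/7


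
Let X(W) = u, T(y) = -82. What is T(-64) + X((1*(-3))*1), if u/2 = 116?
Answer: 150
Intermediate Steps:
u = 232 (u = 2*116 = 232)
X(W) = 232
T(-64) + X((1*(-3))*1) = -82 + 232 = 150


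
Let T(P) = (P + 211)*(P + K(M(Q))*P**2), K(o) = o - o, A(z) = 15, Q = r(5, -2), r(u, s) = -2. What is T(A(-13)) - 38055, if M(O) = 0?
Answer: -34665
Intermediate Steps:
Q = -2
K(o) = 0
T(P) = P*(211 + P) (T(P) = (P + 211)*(P + 0*P**2) = (211 + P)*(P + 0) = (211 + P)*P = P*(211 + P))
T(A(-13)) - 38055 = 15*(211 + 15) - 38055 = 15*226 - 38055 = 3390 - 38055 = -34665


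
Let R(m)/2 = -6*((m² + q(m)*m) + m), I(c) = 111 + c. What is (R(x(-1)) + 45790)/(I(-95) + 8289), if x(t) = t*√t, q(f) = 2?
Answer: 45802/8305 + 36*I/8305 ≈ 5.515 + 0.0043347*I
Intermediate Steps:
x(t) = t^(3/2)
R(m) = -36*m - 12*m² (R(m) = 2*(-6*((m² + 2*m) + m)) = 2*(-6*(m² + 3*m)) = 2*(-18*m - 6*m²) = -36*m - 12*m²)
(R(x(-1)) + 45790)/(I(-95) + 8289) = (-12*(-1)^(3/2)*(3 + (-1)^(3/2)) + 45790)/((111 - 95) + 8289) = (-12*(-I)*(3 - I) + 45790)/(16 + 8289) = (12*I*(3 - I) + 45790)/8305 = (45790 + 12*I*(3 - I))*(1/8305) = 9158/1661 + 12*I*(3 - I)/8305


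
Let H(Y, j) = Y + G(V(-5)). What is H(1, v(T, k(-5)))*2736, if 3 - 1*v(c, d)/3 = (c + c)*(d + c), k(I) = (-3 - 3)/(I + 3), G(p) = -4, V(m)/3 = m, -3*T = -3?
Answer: -8208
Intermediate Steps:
T = 1 (T = -⅓*(-3) = 1)
V(m) = 3*m
k(I) = -6/(3 + I)
v(c, d) = 9 - 6*c*(c + d) (v(c, d) = 9 - 3*(c + c)*(d + c) = 9 - 3*2*c*(c + d) = 9 - 6*c*(c + d))
H(Y, j) = -4 + Y (H(Y, j) = Y - 4 = -4 + Y)
H(1, v(T, k(-5)))*2736 = (-4 + 1)*2736 = -3*2736 = -8208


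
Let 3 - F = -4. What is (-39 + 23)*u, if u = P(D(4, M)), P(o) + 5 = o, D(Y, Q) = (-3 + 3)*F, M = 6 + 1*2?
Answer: 80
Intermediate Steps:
F = 7 (F = 3 - 1*(-4) = 3 + 4 = 7)
M = 8 (M = 6 + 2 = 8)
D(Y, Q) = 0 (D(Y, Q) = (-3 + 3)*7 = 0*7 = 0)
P(o) = -5 + o
u = -5 (u = -5 + 0 = -5)
(-39 + 23)*u = (-39 + 23)*(-5) = -16*(-5) = 80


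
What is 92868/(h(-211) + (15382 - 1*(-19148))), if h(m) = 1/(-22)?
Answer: 2043096/759659 ≈ 2.6895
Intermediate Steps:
h(m) = -1/22
92868/(h(-211) + (15382 - 1*(-19148))) = 92868/(-1/22 + (15382 - 1*(-19148))) = 92868/(-1/22 + (15382 + 19148)) = 92868/(-1/22 + 34530) = 92868/(759659/22) = 92868*(22/759659) = 2043096/759659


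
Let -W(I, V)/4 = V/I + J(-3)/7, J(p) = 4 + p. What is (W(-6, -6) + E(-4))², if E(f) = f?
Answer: 3600/49 ≈ 73.469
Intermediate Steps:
W(I, V) = -4/7 - 4*V/I (W(I, V) = -4*(V/I + (4 - 3)/7) = -4*(V/I + 1*(⅐)) = -4*(V/I + ⅐) = -4*(⅐ + V/I) = -4/7 - 4*V/I)
(W(-6, -6) + E(-4))² = ((-4/7 - 4*(-6)/(-6)) - 4)² = ((-4/7 - 4*(-6)*(-⅙)) - 4)² = ((-4/7 - 4) - 4)² = (-32/7 - 4)² = (-60/7)² = 3600/49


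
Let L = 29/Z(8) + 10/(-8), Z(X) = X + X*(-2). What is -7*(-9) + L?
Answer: 465/8 ≈ 58.125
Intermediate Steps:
Z(X) = -X (Z(X) = X - 2*X = -X)
L = -39/8 (L = 29/((-1*8)) + 10/(-8) = 29/(-8) + 10*(-⅛) = 29*(-⅛) - 5/4 = -29/8 - 5/4 = -39/8 ≈ -4.8750)
-7*(-9) + L = -7*(-9) - 39/8 = 63 - 39/8 = 465/8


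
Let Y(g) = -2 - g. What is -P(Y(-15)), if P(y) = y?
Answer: -13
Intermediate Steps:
-P(Y(-15)) = -(-2 - 1*(-15)) = -(-2 + 15) = -1*13 = -13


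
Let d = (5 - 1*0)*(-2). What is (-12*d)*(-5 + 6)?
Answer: 120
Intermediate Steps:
d = -10 (d = (5 + 0)*(-2) = 5*(-2) = -10)
(-12*d)*(-5 + 6) = (-12*(-10))*(-5 + 6) = 120*1 = 120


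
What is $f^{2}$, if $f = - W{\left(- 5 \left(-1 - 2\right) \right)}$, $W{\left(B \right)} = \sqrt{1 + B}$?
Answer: $16$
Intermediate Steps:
$f = -4$ ($f = - \sqrt{1 - 5 \left(-1 - 2\right)} = - \sqrt{1 - -15} = - \sqrt{1 + 15} = - \sqrt{16} = \left(-1\right) 4 = -4$)
$f^{2} = \left(-4\right)^{2} = 16$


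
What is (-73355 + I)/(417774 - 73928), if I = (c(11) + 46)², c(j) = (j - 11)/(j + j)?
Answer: -71239/343846 ≈ -0.20718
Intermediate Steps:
c(j) = (-11 + j)/(2*j) (c(j) = (-11 + j)/((2*j)) = (-11 + j)*(1/(2*j)) = (-11 + j)/(2*j))
I = 2116 (I = ((½)*(-11 + 11)/11 + 46)² = ((½)*(1/11)*0 + 46)² = (0 + 46)² = 46² = 2116)
(-73355 + I)/(417774 - 73928) = (-73355 + 2116)/(417774 - 73928) = -71239/343846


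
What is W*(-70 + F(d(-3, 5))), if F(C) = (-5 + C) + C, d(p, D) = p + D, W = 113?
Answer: -8023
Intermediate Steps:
d(p, D) = D + p
F(C) = -5 + 2*C
W*(-70 + F(d(-3, 5))) = 113*(-70 + (-5 + 2*(5 - 3))) = 113*(-70 + (-5 + 2*2)) = 113*(-70 + (-5 + 4)) = 113*(-70 - 1) = 113*(-71) = -8023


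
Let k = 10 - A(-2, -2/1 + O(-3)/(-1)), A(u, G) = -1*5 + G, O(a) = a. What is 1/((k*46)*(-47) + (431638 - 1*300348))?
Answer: 1/101022 ≈ 9.8988e-6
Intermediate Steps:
A(u, G) = -5 + G
k = 14 (k = 10 - (-5 + (-2/1 - 3/(-1))) = 10 - (-5 + (-2*1 - 3*(-1))) = 10 - (-5 + (-2 + 3)) = 10 - (-5 + 1) = 10 - 1*(-4) = 10 + 4 = 14)
1/((k*46)*(-47) + (431638 - 1*300348)) = 1/((14*46)*(-47) + (431638 - 1*300348)) = 1/(644*(-47) + (431638 - 300348)) = 1/(-30268 + 131290) = 1/101022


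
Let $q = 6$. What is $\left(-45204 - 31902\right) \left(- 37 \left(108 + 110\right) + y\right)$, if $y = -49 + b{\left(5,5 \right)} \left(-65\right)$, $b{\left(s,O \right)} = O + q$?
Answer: $680845980$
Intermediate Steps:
$b{\left(s,O \right)} = 6 + O$ ($b{\left(s,O \right)} = O + 6 = 6 + O$)
$y = -764$ ($y = -49 + \left(6 + 5\right) \left(-65\right) = -49 + 11 \left(-65\right) = -49 - 715 = -764$)
$\left(-45204 - 31902\right) \left(- 37 \left(108 + 110\right) + y\right) = \left(-45204 - 31902\right) \left(- 37 \left(108 + 110\right) - 764\right) = - 77106 \left(\left(-37\right) 218 - 764\right) = - 77106 \left(-8066 - 764\right) = \left(-77106\right) \left(-8830\right) = 680845980$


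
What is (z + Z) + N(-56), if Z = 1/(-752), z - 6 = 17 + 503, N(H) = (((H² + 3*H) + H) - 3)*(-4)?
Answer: -8354721/752 ≈ -11110.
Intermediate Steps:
N(H) = 12 - 16*H - 4*H² (N(H) = ((H² + 4*H) - 3)*(-4) = (-3 + H² + 4*H)*(-4) = 12 - 16*H - 4*H²)
z = 526 (z = 6 + (17 + 503) = 6 + 520 = 526)
Z = -1/752 ≈ -0.0013298
(z + Z) + N(-56) = (526 - 1/752) + (12 - 16*(-56) - 4*(-56)²) = 395551/752 + (12 + 896 - 4*3136) = 395551/752 + (12 + 896 - 12544) = 395551/752 - 11636 = -8354721/752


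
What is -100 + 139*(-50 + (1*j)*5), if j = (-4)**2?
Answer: 4070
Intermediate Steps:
j = 16
-100 + 139*(-50 + (1*j)*5) = -100 + 139*(-50 + (1*16)*5) = -100 + 139*(-50 + 16*5) = -100 + 139*(-50 + 80) = -100 + 139*30 = -100 + 4170 = 4070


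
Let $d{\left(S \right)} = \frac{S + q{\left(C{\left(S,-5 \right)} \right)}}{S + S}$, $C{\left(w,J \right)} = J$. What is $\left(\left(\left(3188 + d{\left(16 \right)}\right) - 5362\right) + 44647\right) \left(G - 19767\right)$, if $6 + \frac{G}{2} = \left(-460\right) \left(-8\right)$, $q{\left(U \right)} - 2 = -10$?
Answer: $- \frac{2109901167}{4} \approx -5.2748 \cdot 10^{8}$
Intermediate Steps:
$q{\left(U \right)} = -8$ ($q{\left(U \right)} = 2 - 10 = -8$)
$G = 7348$ ($G = -12 + 2 \left(\left(-460\right) \left(-8\right)\right) = -12 + 2 \cdot 3680 = -12 + 7360 = 7348$)
$d{\left(S \right)} = \frac{-8 + S}{2 S}$ ($d{\left(S \right)} = \frac{S - 8}{S + S} = \frac{-8 + S}{2 S}$)
$\left(\left(\left(3188 + d{\left(16 \right)}\right) - 5362\right) + 44647\right) \left(G - 19767\right) = \left(\left(\left(3188 + \frac{-8 + 16}{2 \cdot 16}\right) - 5362\right) + 44647\right) \left(7348 - 19767\right) = \left(\left(\left(3188 + \frac{1}{2} \cdot \frac{1}{16} \cdot 8\right) - 5362\right) + 44647\right) \left(-12419\right) = \left(\left(\left(3188 + \frac{1}{4}\right) - 5362\right) + 44647\right) \left(-12419\right) = \left(\left(\frac{12753}{4} - 5362\right) + 44647\right) \left(-12419\right) = \left(- \frac{8695}{4} + 44647\right) \left(-12419\right) = \frac{169893}{4} \left(-12419\right) = - \frac{2109901167}{4}$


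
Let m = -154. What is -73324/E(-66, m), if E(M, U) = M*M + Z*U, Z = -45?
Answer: -36662/5643 ≈ -6.4969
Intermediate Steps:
E(M, U) = M² - 45*U (E(M, U) = M*M - 45*U = M² - 45*U)
-73324/E(-66, m) = -73324/((-66)² - 45*(-154)) = -73324/(4356 + 6930) = -73324/11286 = -73324*1/11286 = -36662/5643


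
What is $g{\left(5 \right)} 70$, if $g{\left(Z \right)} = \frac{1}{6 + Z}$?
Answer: $\frac{70}{11} \approx 6.3636$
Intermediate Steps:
$g{\left(5 \right)} 70 = \frac{1}{6 + 5} \cdot 70 = \frac{1}{11} \cdot 70 = \frac{70}{11}$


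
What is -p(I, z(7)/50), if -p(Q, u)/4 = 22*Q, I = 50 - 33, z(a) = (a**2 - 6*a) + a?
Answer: 1496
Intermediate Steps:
z(a) = a**2 - 5*a
I = 17
p(Q, u) = -88*Q
-p(I, z(7)/50) = -(-88)*17 = -1*(-1496) = 1496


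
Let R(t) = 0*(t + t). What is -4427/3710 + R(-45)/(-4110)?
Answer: -4427/3710 ≈ -1.1933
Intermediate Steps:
R(t) = 0 (R(t) = 0*(2*t) = 0)
-4427/3710 + R(-45)/(-4110) = -4427/3710 + 0/(-4110) = -4427*1/3710 + 0*(-1/4110) = -4427/3710 + 0 = -4427/3710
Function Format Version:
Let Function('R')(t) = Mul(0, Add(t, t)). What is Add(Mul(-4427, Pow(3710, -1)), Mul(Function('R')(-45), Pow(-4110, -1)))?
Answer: Rational(-4427, 3710) ≈ -1.1933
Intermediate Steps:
Function('R')(t) = 0 (Function('R')(t) = Mul(0, Mul(2, t)) = 0)
Add(Mul(-4427, Pow(3710, -1)), Mul(Function('R')(-45), Pow(-4110, -1))) = Add(Mul(-4427, Pow(3710, -1)), Mul(0, Pow(-4110, -1))) = Add(Mul(-4427, Rational(1, 3710)), Mul(0, Rational(-1, 4110))) = Add(Rational(-4427, 3710), 0) = Rational(-4427, 3710)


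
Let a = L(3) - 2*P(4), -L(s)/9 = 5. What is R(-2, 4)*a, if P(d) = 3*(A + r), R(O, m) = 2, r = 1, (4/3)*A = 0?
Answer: -102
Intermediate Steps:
A = 0 (A = (3/4)*0 = 0)
L(s) = -45 (L(s) = -9*5 = -45)
P(d) = 3 (P(d) = 3*(0 + 1) = 3*1 = 3)
a = -51 (a = -45 - 2*3 = -45 - 6 = -51)
R(-2, 4)*a = 2*(-51) = -102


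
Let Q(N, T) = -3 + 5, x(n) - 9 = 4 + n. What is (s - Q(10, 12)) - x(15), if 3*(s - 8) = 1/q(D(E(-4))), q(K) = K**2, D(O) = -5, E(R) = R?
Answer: -1649/75 ≈ -21.987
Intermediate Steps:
x(n) = 13 + n (x(n) = 9 + (4 + n) = 13 + n)
Q(N, T) = 2
s = 601/75 (s = 8 + 1/(3*((-5)**2)) = 8 + (1/3)/25 = 8 + (1/3)*(1/25) = 8 + 1/75 = 601/75 ≈ 8.0133)
(s - Q(10, 12)) - x(15) = (601/75 - 1*2) - (13 + 15) = (601/75 - 2) - 1*28 = 451/75 - 28 = -1649/75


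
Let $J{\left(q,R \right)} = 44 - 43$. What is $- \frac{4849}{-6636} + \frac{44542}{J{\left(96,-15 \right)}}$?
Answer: $\frac{295585561}{6636} \approx 44543.0$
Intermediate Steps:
$J{\left(q,R \right)} = 1$ ($J{\left(q,R \right)} = 44 - 43 = 1$)
$- \frac{4849}{-6636} + \frac{44542}{J{\left(96,-15 \right)}} = - \frac{4849}{-6636} + \frac{44542}{1} = \left(-4849\right) \left(- \frac{1}{6636}\right) + 44542 \cdot 1 = \frac{4849}{6636} + 44542 = \frac{295585561}{6636}$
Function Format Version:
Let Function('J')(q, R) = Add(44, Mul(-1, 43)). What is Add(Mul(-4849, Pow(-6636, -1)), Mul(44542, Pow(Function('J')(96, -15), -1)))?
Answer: Rational(295585561, 6636) ≈ 44543.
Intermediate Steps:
Function('J')(q, R) = 1 (Function('J')(q, R) = Add(44, -43) = 1)
Add(Mul(-4849, Pow(-6636, -1)), Mul(44542, Pow(Function('J')(96, -15), -1))) = Add(Mul(-4849, Pow(-6636, -1)), Mul(44542, Pow(1, -1))) = Add(Mul(-4849, Rational(-1, 6636)), Mul(44542, 1)) = Add(Rational(4849, 6636), 44542) = Rational(295585561, 6636)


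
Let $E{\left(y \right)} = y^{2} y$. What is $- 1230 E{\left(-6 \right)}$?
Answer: $265680$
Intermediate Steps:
$E{\left(y \right)} = y^{3}$
$- 1230 E{\left(-6 \right)} = - 1230 \left(-6\right)^{3} = \left(-1230\right) \left(-216\right) = 265680$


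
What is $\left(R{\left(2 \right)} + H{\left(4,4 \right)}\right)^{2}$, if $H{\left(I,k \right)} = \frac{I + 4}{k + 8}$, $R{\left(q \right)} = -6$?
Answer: $\frac{256}{9} \approx 28.444$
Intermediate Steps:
$H{\left(I,k \right)} = \frac{4 + I}{8 + k}$
$\left(R{\left(2 \right)} + H{\left(4,4 \right)}\right)^{2} = \left(-6 + \frac{4 + 4}{8 + 4}\right)^{2} = \left(-6 + \frac{1}{12} \cdot 8\right)^{2} = \left(-6 + \frac{2}{3}\right)^{2} = \left(- \frac{16}{3}\right)^{2} = \frac{256}{9}$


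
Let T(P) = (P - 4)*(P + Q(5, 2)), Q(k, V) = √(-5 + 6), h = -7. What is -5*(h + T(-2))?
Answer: 5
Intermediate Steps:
Q(k, V) = 1 (Q(k, V) = √1 = 1)
T(P) = (1 + P)*(-4 + P) (T(P) = (P - 4)*(P + 1) = (-4 + P)*(1 + P) = (1 + P)*(-4 + P))
-5*(h + T(-2)) = -5*(-7 + (-4 + (-2)² - 3*(-2))) = -5*(-7 + (-4 + 4 + 6)) = -5*(-7 + 6) = -5*(-1) = 5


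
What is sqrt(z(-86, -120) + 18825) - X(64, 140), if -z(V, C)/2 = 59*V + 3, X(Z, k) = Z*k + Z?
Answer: -9024 + sqrt(28967) ≈ -8853.8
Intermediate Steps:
X(Z, k) = Z + Z*k
z(V, C) = -6 - 118*V (z(V, C) = -2*(59*V + 3) = -2*(3 + 59*V) = -6 - 118*V)
sqrt(z(-86, -120) + 18825) - X(64, 140) = sqrt((-6 - 118*(-86)) + 18825) - 64*(1 + 140) = sqrt((-6 + 10148) + 18825) - 64*141 = sqrt(10142 + 18825) - 1*9024 = sqrt(28967) - 9024 = -9024 + sqrt(28967)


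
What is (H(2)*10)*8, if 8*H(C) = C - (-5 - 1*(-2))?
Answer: 50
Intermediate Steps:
H(C) = 3/8 + C/8 (H(C) = (C - (-5 - 1*(-2)))/8 = (C - (-5 + 2))/8 = (C - 1*(-3))/8 = (C + 3)/8 = (3 + C)/8 = 3/8 + C/8)
(H(2)*10)*8 = ((3/8 + (⅛)*2)*10)*8 = ((3/8 + ¼)*10)*8 = ((5/8)*10)*8 = (25/4)*8 = 50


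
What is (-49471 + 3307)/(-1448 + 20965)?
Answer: -46164/19517 ≈ -2.3653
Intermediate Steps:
(-49471 + 3307)/(-1448 + 20965) = -46164/19517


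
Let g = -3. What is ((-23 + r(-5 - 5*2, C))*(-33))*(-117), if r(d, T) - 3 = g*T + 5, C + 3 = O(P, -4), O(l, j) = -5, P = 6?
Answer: 34749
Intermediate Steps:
C = -8 (C = -3 - 5 = -8)
r(d, T) = 8 - 3*T (r(d, T) = 3 + (-3*T + 5) = 3 + (5 - 3*T) = 8 - 3*T)
((-23 + r(-5 - 5*2, C))*(-33))*(-117) = ((-23 + (8 - 3*(-8)))*(-33))*(-117) = ((-23 + (8 + 24))*(-33))*(-117) = ((-23 + 32)*(-33))*(-117) = (9*(-33))*(-117) = -297*(-117) = 34749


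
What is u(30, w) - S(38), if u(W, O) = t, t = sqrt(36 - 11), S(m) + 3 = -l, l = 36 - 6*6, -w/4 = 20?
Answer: 8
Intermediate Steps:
w = -80 (w = -4*20 = -80)
l = 0 (l = 36 - 36 = 0)
S(m) = -3 (S(m) = -3 - 1*0 = -3 + 0 = -3)
t = 5 (t = sqrt(25) = 5)
u(W, O) = 5
u(30, w) - S(38) = 5 - 1*(-3) = 5 + 3 = 8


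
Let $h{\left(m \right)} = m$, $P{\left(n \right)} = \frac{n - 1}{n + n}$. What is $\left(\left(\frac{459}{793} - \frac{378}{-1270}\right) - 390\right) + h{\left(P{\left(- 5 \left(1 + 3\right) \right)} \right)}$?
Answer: $- \frac{1565445933}{4028440} \approx -388.6$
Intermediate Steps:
$P{\left(n \right)} = \frac{-1 + n}{2 n}$
$\left(\left(\frac{459}{793} - \frac{378}{-1270}\right) - 390\right) + h{\left(P{\left(- 5 \left(1 + 3\right) \right)} \right)} = \left(\left(\frac{459}{793} - \frac{378}{-1270}\right) - 390\right) + \frac{-1 - 5 \left(1 + 3\right)}{2 \left(- 5 \left(1 + 3\right)\right)} = \left(\left(459 \cdot \frac{1}{793} - - \frac{189}{635}\right) - 390\right) + \frac{-1 - 20}{2 \left(\left(-5\right) 4\right)} = \left(\left(\frac{459}{793} + \frac{189}{635}\right) - 390\right) + \frac{-1 - 20}{2 \left(-20\right)} = \left(\frac{441342}{503555} - 390\right) + \frac{1}{2} \left(- \frac{1}{20}\right) \left(-21\right) = - \frac{195945108}{503555} + \frac{21}{40} = - \frac{1565445933}{4028440}$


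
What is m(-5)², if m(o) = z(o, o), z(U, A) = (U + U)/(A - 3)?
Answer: 25/16 ≈ 1.5625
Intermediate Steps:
z(U, A) = 2*U/(-3 + A) (z(U, A) = (2*U)/(-3 + A) = 2*U/(-3 + A))
m(o) = 2*o/(-3 + o)
m(-5)² = (2*(-5)/(-3 - 5))² = (2*(-5)/(-8))² = (2*(-5)*(-⅛))² = (5/4)² = 25/16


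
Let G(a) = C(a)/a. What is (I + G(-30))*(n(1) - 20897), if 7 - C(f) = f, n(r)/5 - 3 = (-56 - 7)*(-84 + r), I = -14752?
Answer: -2329388011/30 ≈ -7.7646e+7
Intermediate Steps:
n(r) = 26475 - 315*r (n(r) = 15 + 5*((-56 - 7)*(-84 + r)) = 15 + 5*(-63*(-84 + r)) = 15 + 5*(5292 - 63*r) = 15 + (26460 - 315*r) = 26475 - 315*r)
C(f) = 7 - f
G(a) = (7 - a)/a
(I + G(-30))*(n(1) - 20897) = (-14752 + (7 - 1*(-30))/(-30))*((26475 - 315*1) - 20897) = (-14752 - (7 + 30)/30)*((26475 - 315) - 20897) = (-14752 - 1/30*37)*(26160 - 20897) = (-14752 - 37/30)*5263 = -442597/30*5263 = -2329388011/30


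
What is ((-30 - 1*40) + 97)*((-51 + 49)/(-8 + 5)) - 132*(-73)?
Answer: 9654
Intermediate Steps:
((-30 - 1*40) + 97)*((-51 + 49)/(-8 + 5)) - 132*(-73) = ((-30 - 40) + 97)*(-2/(-3)) - 1*(-9636) = (-70 + 97)*(-2*(-⅓)) + 9636 = 27*(⅔) + 9636 = 18 + 9636 = 9654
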